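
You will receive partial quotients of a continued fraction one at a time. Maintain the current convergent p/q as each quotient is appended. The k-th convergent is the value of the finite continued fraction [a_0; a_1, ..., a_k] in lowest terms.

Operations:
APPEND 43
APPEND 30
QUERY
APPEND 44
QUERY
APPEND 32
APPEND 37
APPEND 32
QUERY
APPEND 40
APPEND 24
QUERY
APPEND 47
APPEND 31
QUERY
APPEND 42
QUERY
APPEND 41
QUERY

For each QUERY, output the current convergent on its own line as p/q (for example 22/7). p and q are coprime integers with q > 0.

1291/30
56847/1321
2158987179/50170142
2076404554107/48251102342
3030077073745288/70412366752061
127360914538243747/2959589213768811
5224827573141738915/121413570131273312

APPEND 43: p_0 = 43·1 + 0 = 43, q_0 = 43·0 + 1 = 1 → 43/1
APPEND 30: p_1 = 30·43 + 1 = 1291, q_1 = 30·1 + 0 = 30 → 1291/30
APPEND 44: p_2 = 44·1291 + 43 = 56847, q_2 = 44·30 + 1 = 1321 → 56847/1321
APPEND 32: p_3 = 32·56847 + 1291 = 1820395, q_3 = 32·1321 + 30 = 42302 → 1820395/42302
APPEND 37: p_4 = 37·1820395 + 56847 = 67411462, q_4 = 37·42302 + 1321 = 1566495 → 67411462/1566495
APPEND 32: p_5 = 32·67411462 + 1820395 = 2158987179, q_5 = 32·1566495 + 42302 = 50170142 → 2158987179/50170142
APPEND 40: p_6 = 40·2158987179 + 67411462 = 86426898622, q_6 = 40·50170142 + 1566495 = 2008372175 → 86426898622/2008372175
APPEND 24: p_7 = 24·86426898622 + 2158987179 = 2076404554107, q_7 = 24·2008372175 + 50170142 = 48251102342 → 2076404554107/48251102342
APPEND 47: p_8 = 47·2076404554107 + 86426898622 = 97677440941651, q_8 = 47·48251102342 + 2008372175 = 2269810182249 → 97677440941651/2269810182249
APPEND 31: p_9 = 31·97677440941651 + 2076404554107 = 3030077073745288, q_9 = 31·2269810182249 + 48251102342 = 70412366752061 → 3030077073745288/70412366752061
APPEND 42: p_10 = 42·3030077073745288 + 97677440941651 = 127360914538243747, q_10 = 42·70412366752061 + 2269810182249 = 2959589213768811 → 127360914538243747/2959589213768811
APPEND 41: p_11 = 41·127360914538243747 + 3030077073745288 = 5224827573141738915, q_11 = 41·2959589213768811 + 70412366752061 = 121413570131273312 → 5224827573141738915/121413570131273312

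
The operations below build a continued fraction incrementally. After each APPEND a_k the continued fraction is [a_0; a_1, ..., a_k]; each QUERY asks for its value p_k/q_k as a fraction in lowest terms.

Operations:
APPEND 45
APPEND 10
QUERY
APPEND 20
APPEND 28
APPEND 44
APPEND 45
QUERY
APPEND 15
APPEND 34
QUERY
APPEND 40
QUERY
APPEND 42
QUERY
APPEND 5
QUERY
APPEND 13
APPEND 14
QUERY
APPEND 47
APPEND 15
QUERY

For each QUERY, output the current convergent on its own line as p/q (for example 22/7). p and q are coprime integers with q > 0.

451/10
504118776/11177923
257985392162/5720359935
10326988665109/228982314518
433991509326740/9622977569691
2180284535298809/48343870162973
405067951090256407/8981649925799733
286409638826744192197/6350616246959936598

APPEND 45: p_0 = 45·1 + 0 = 45, q_0 = 45·0 + 1 = 1 → 45/1
APPEND 10: p_1 = 10·45 + 1 = 451, q_1 = 10·1 + 0 = 10 → 451/10
APPEND 20: p_2 = 20·451 + 45 = 9065, q_2 = 20·10 + 1 = 201 → 9065/201
APPEND 28: p_3 = 28·9065 + 451 = 254271, q_3 = 28·201 + 10 = 5638 → 254271/5638
APPEND 44: p_4 = 44·254271 + 9065 = 11196989, q_4 = 44·5638 + 201 = 248273 → 11196989/248273
APPEND 45: p_5 = 45·11196989 + 254271 = 504118776, q_5 = 45·248273 + 5638 = 11177923 → 504118776/11177923
APPEND 15: p_6 = 15·504118776 + 11196989 = 7572978629, q_6 = 15·11177923 + 248273 = 167917118 → 7572978629/167917118
APPEND 34: p_7 = 34·7572978629 + 504118776 = 257985392162, q_7 = 34·167917118 + 11177923 = 5720359935 → 257985392162/5720359935
APPEND 40: p_8 = 40·257985392162 + 7572978629 = 10326988665109, q_8 = 40·5720359935 + 167917118 = 228982314518 → 10326988665109/228982314518
APPEND 42: p_9 = 42·10326988665109 + 257985392162 = 433991509326740, q_9 = 42·228982314518 + 5720359935 = 9622977569691 → 433991509326740/9622977569691
APPEND 5: p_10 = 5·433991509326740 + 10326988665109 = 2180284535298809, q_10 = 5·9622977569691 + 228982314518 = 48343870162973 → 2180284535298809/48343870162973
APPEND 13: p_11 = 13·2180284535298809 + 433991509326740 = 28777690468211257, q_11 = 13·48343870162973 + 9622977569691 = 638093289688340 → 28777690468211257/638093289688340
APPEND 14: p_12 = 14·28777690468211257 + 2180284535298809 = 405067951090256407, q_12 = 14·638093289688340 + 48343870162973 = 8981649925799733 → 405067951090256407/8981649925799733
APPEND 47: p_13 = 47·405067951090256407 + 28777690468211257 = 19066971391710262386, q_13 = 47·8981649925799733 + 638093289688340 = 422775639802275791 → 19066971391710262386/422775639802275791
APPEND 15: p_14 = 15·19066971391710262386 + 405067951090256407 = 286409638826744192197, q_14 = 15·422775639802275791 + 8981649925799733 = 6350616246959936598 → 286409638826744192197/6350616246959936598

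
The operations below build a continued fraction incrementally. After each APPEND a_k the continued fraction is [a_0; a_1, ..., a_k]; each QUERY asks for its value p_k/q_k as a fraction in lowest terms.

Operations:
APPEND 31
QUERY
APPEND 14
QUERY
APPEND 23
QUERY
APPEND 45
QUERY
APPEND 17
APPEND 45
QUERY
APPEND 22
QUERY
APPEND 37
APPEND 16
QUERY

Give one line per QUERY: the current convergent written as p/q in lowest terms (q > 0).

APPEND 31: p_0 = 31·1 + 0 = 31, q_0 = 31·0 + 1 = 1 → 31/1
APPEND 14: p_1 = 14·31 + 1 = 435, q_1 = 14·1 + 0 = 14 → 435/14
APPEND 23: p_2 = 23·435 + 31 = 10036, q_2 = 23·14 + 1 = 323 → 10036/323
APPEND 45: p_3 = 45·10036 + 435 = 452055, q_3 = 45·323 + 14 = 14549 → 452055/14549
APPEND 17: p_4 = 17·452055 + 10036 = 7694971, q_4 = 17·14549 + 323 = 247656 → 7694971/247656
APPEND 45: p_5 = 45·7694971 + 452055 = 346725750, q_5 = 45·247656 + 14549 = 11159069 → 346725750/11159069
APPEND 22: p_6 = 22·346725750 + 7694971 = 7635661471, q_6 = 22·11159069 + 247656 = 245747174 → 7635661471/245747174
APPEND 37: p_7 = 37·7635661471 + 346725750 = 282866200177, q_7 = 37·245747174 + 11159069 = 9103804507 → 282866200177/9103804507
APPEND 16: p_8 = 16·282866200177 + 7635661471 = 4533494864303, q_8 = 16·9103804507 + 245747174 = 145906619286 → 4533494864303/145906619286

31/1
435/14
10036/323
452055/14549
346725750/11159069
7635661471/245747174
4533494864303/145906619286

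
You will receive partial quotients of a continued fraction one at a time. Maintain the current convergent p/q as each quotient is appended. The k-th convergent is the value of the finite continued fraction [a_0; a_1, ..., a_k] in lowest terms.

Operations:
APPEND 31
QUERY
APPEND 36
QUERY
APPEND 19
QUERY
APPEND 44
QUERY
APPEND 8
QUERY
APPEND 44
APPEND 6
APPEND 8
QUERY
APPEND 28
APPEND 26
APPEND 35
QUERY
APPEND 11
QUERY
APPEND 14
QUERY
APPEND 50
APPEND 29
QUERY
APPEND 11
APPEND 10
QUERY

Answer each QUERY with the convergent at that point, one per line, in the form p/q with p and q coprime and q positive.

31/1
1117/36
21254/685
936293/30176
7511598/242093
16300976429/525367876
418194371134655/13478081480279
4612073395269874/148643562192899
64987221904912891/2094487952180865
94430209112491431187/3043412681918029186
10514292943172958005997/338867538104613601136

APPEND 31: p_0 = 31·1 + 0 = 31, q_0 = 31·0 + 1 = 1 → 31/1
APPEND 36: p_1 = 36·31 + 1 = 1117, q_1 = 36·1 + 0 = 36 → 1117/36
APPEND 19: p_2 = 19·1117 + 31 = 21254, q_2 = 19·36 + 1 = 685 → 21254/685
APPEND 44: p_3 = 44·21254 + 1117 = 936293, q_3 = 44·685 + 36 = 30176 → 936293/30176
APPEND 8: p_4 = 8·936293 + 21254 = 7511598, q_4 = 8·30176 + 685 = 242093 → 7511598/242093
APPEND 44: p_5 = 44·7511598 + 936293 = 331446605, q_5 = 44·242093 + 30176 = 10682268 → 331446605/10682268
APPEND 6: p_6 = 6·331446605 + 7511598 = 1996191228, q_6 = 6·10682268 + 242093 = 64335701 → 1996191228/64335701
APPEND 8: p_7 = 8·1996191228 + 331446605 = 16300976429, q_7 = 8·64335701 + 10682268 = 525367876 → 16300976429/525367876
APPEND 28: p_8 = 28·16300976429 + 1996191228 = 458423531240, q_8 = 28·525367876 + 64335701 = 14774636229 → 458423531240/14774636229
APPEND 26: p_9 = 26·458423531240 + 16300976429 = 11935312788669, q_9 = 26·14774636229 + 525367876 = 384665909830 → 11935312788669/384665909830
APPEND 35: p_10 = 35·11935312788669 + 458423531240 = 418194371134655, q_10 = 35·384665909830 + 14774636229 = 13478081480279 → 418194371134655/13478081480279
APPEND 11: p_11 = 11·418194371134655 + 11935312788669 = 4612073395269874, q_11 = 11·13478081480279 + 384665909830 = 148643562192899 → 4612073395269874/148643562192899
APPEND 14: p_12 = 14·4612073395269874 + 418194371134655 = 64987221904912891, q_12 = 14·148643562192899 + 13478081480279 = 2094487952180865 → 64987221904912891/2094487952180865
APPEND 50: p_13 = 50·64987221904912891 + 4612073395269874 = 3253973168640914424, q_13 = 50·2094487952180865 + 148643562192899 = 104873041171236149 → 3253973168640914424/104873041171236149
APPEND 29: p_14 = 29·3253973168640914424 + 64987221904912891 = 94430209112491431187, q_14 = 29·104873041171236149 + 2094487952180865 = 3043412681918029186 → 94430209112491431187/3043412681918029186
APPEND 11: p_15 = 11·94430209112491431187 + 3253973168640914424 = 1041986273406046657481, q_15 = 11·3043412681918029186 + 104873041171236149 = 33582412542269557195 → 1041986273406046657481/33582412542269557195
APPEND 10: p_16 = 10·1041986273406046657481 + 94430209112491431187 = 10514292943172958005997, q_16 = 10·33582412542269557195 + 3043412681918029186 = 338867538104613601136 → 10514292943172958005997/338867538104613601136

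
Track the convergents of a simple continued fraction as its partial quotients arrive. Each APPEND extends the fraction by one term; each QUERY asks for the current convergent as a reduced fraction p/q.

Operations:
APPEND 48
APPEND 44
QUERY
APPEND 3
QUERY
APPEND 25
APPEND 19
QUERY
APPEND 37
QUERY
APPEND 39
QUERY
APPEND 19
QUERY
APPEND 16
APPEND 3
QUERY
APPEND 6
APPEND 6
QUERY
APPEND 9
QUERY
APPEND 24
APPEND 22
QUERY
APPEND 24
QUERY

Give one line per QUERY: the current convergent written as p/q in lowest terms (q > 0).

APPEND 48: p_0 = 48·1 + 0 = 48, q_0 = 48·0 + 1 = 1 → 48/1
APPEND 44: p_1 = 44·48 + 1 = 2113, q_1 = 44·1 + 0 = 44 → 2113/44
APPEND 3: p_2 = 3·2113 + 48 = 6387, q_2 = 3·44 + 1 = 133 → 6387/133
APPEND 25: p_3 = 25·6387 + 2113 = 161788, q_3 = 25·133 + 44 = 3369 → 161788/3369
APPEND 19: p_4 = 19·161788 + 6387 = 3080359, q_4 = 19·3369 + 133 = 64144 → 3080359/64144
APPEND 37: p_5 = 37·3080359 + 161788 = 114135071, q_5 = 37·64144 + 3369 = 2376697 → 114135071/2376697
APPEND 39: p_6 = 39·114135071 + 3080359 = 4454348128, q_6 = 39·2376697 + 64144 = 92755327 → 4454348128/92755327
APPEND 19: p_7 = 19·4454348128 + 114135071 = 84746749503, q_7 = 19·92755327 + 2376697 = 1764727910 → 84746749503/1764727910
APPEND 16: p_8 = 16·84746749503 + 4454348128 = 1360402340176, q_8 = 16·1764727910 + 92755327 = 28328401887 → 1360402340176/28328401887
APPEND 3: p_9 = 3·1360402340176 + 84746749503 = 4165953770031, q_9 = 3·28328401887 + 1764727910 = 86749933571 → 4165953770031/86749933571
APPEND 6: p_10 = 6·4165953770031 + 1360402340176 = 26356124960362, q_10 = 6·86749933571 + 28328401887 = 548828003313 → 26356124960362/548828003313
APPEND 6: p_11 = 6·26356124960362 + 4165953770031 = 162302703532203, q_11 = 6·548828003313 + 86749933571 = 3379717953449 → 162302703532203/3379717953449
APPEND 9: p_12 = 9·162302703532203 + 26356124960362 = 1487080456750189, q_12 = 9·3379717953449 + 548828003313 = 30966289584354 → 1487080456750189/30966289584354
APPEND 24: p_13 = 24·1487080456750189 + 162302703532203 = 35852233665536739, q_13 = 24·30966289584354 + 3379717953449 = 746570667977945 → 35852233665536739/746570667977945
APPEND 22: p_14 = 22·35852233665536739 + 1487080456750189 = 790236221098558447, q_14 = 22·746570667977945 + 30966289584354 = 16455520985099144 → 790236221098558447/16455520985099144
APPEND 24: p_15 = 24·790236221098558447 + 35852233665536739 = 19001521540030939467, q_15 = 24·16455520985099144 + 746570667977945 = 395679074310357401 → 19001521540030939467/395679074310357401

2113/44
6387/133
3080359/64144
114135071/2376697
4454348128/92755327
84746749503/1764727910
4165953770031/86749933571
162302703532203/3379717953449
1487080456750189/30966289584354
790236221098558447/16455520985099144
19001521540030939467/395679074310357401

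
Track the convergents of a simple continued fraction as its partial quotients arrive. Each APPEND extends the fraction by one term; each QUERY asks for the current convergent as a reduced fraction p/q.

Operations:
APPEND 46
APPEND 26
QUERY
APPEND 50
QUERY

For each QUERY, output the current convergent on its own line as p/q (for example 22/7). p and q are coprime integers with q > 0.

APPEND 46: p_0 = 46·1 + 0 = 46, q_0 = 46·0 + 1 = 1 → 46/1
APPEND 26: p_1 = 26·46 + 1 = 1197, q_1 = 26·1 + 0 = 26 → 1197/26
APPEND 50: p_2 = 50·1197 + 46 = 59896, q_2 = 50·26 + 1 = 1301 → 59896/1301

1197/26
59896/1301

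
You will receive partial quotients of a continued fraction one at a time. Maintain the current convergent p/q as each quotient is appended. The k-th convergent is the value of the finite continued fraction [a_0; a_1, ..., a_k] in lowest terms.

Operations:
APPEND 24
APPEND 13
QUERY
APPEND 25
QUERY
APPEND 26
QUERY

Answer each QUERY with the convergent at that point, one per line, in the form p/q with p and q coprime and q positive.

APPEND 24: p_0 = 24·1 + 0 = 24, q_0 = 24·0 + 1 = 1 → 24/1
APPEND 13: p_1 = 13·24 + 1 = 313, q_1 = 13·1 + 0 = 13 → 313/13
APPEND 25: p_2 = 25·313 + 24 = 7849, q_2 = 25·13 + 1 = 326 → 7849/326
APPEND 26: p_3 = 26·7849 + 313 = 204387, q_3 = 26·326 + 13 = 8489 → 204387/8489

313/13
7849/326
204387/8489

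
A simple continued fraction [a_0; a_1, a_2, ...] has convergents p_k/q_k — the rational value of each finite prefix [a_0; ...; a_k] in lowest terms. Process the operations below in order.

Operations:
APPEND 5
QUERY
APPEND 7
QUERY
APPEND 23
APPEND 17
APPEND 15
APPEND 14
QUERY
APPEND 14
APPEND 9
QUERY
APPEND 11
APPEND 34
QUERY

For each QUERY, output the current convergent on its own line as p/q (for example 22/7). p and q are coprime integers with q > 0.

APPEND 5: p_0 = 5·1 + 0 = 5, q_0 = 5·0 + 1 = 1 → 5/1
APPEND 7: p_1 = 7·5 + 1 = 36, q_1 = 7·1 + 0 = 7 → 36/7
APPEND 23: p_2 = 23·36 + 5 = 833, q_2 = 23·7 + 1 = 162 → 833/162
APPEND 17: p_3 = 17·833 + 36 = 14197, q_3 = 17·162 + 7 = 2761 → 14197/2761
APPEND 15: p_4 = 15·14197 + 833 = 213788, q_4 = 15·2761 + 162 = 41577 → 213788/41577
APPEND 14: p_5 = 14·213788 + 14197 = 3007229, q_5 = 14·41577 + 2761 = 584839 → 3007229/584839
APPEND 14: p_6 = 14·3007229 + 213788 = 42314994, q_6 = 14·584839 + 41577 = 8229323 → 42314994/8229323
APPEND 9: p_7 = 9·42314994 + 3007229 = 383842175, q_7 = 9·8229323 + 584839 = 74648746 → 383842175/74648746
APPEND 11: p_8 = 11·383842175 + 42314994 = 4264578919, q_8 = 11·74648746 + 8229323 = 829365529 → 4264578919/829365529
APPEND 34: p_9 = 34·4264578919 + 383842175 = 145379525421, q_9 = 34·829365529 + 74648746 = 28273076732 → 145379525421/28273076732

5/1
36/7
3007229/584839
383842175/74648746
145379525421/28273076732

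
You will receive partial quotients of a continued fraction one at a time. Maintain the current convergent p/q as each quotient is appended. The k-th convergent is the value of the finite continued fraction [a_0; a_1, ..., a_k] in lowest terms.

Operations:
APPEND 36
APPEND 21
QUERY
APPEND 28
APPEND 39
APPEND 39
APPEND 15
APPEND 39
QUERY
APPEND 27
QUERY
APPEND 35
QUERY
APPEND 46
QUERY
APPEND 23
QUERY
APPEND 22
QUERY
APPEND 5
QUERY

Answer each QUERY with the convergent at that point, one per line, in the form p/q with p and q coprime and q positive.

APPEND 36: p_0 = 36·1 + 0 = 36, q_0 = 36·0 + 1 = 1 → 36/1
APPEND 21: p_1 = 21·36 + 1 = 757, q_1 = 21·1 + 0 = 21 → 757/21
APPEND 28: p_2 = 28·757 + 36 = 21232, q_2 = 28·21 + 1 = 589 → 21232/589
APPEND 39: p_3 = 39·21232 + 757 = 828805, q_3 = 39·589 + 21 = 22992 → 828805/22992
APPEND 39: p_4 = 39·828805 + 21232 = 32344627, q_4 = 39·22992 + 589 = 897277 → 32344627/897277
APPEND 15: p_5 = 15·32344627 + 828805 = 485998210, q_5 = 15·897277 + 22992 = 13482147 → 485998210/13482147
APPEND 39: p_6 = 39·485998210 + 32344627 = 18986274817, q_6 = 39·13482147 + 897277 = 526701010 → 18986274817/526701010
APPEND 27: p_7 = 27·18986274817 + 485998210 = 513115418269, q_7 = 27·526701010 + 13482147 = 14234409417 → 513115418269/14234409417
APPEND 35: p_8 = 35·513115418269 + 18986274817 = 17978025914232, q_8 = 35·14234409417 + 526701010 = 498731030605 → 17978025914232/498731030605
APPEND 46: p_9 = 46·17978025914232 + 513115418269 = 827502307472941, q_9 = 46·498731030605 + 14234409417 = 22955861817247 → 827502307472941/22955861817247
APPEND 23: p_10 = 23·827502307472941 + 17978025914232 = 19050531097791875, q_10 = 23·22955861817247 + 498731030605 = 528483552827286 → 19050531097791875/528483552827286
APPEND 22: p_11 = 22·19050531097791875 + 827502307472941 = 419939186458894191, q_11 = 22·528483552827286 + 22955861817247 = 11649594024017539 → 419939186458894191/11649594024017539
APPEND 5: p_12 = 5·419939186458894191 + 19050531097791875 = 2118746463392262830, q_12 = 5·11649594024017539 + 528483552827286 = 58776453672914981 → 2118746463392262830/58776453672914981

757/21
18986274817/526701010
513115418269/14234409417
17978025914232/498731030605
827502307472941/22955861817247
19050531097791875/528483552827286
419939186458894191/11649594024017539
2118746463392262830/58776453672914981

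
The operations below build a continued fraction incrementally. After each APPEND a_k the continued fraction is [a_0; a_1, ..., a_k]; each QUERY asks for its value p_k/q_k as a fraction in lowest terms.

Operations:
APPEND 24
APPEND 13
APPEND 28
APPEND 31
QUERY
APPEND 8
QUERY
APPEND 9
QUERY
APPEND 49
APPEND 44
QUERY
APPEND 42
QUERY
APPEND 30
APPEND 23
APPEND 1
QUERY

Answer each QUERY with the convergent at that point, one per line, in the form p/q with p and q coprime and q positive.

272741/11328
2190716/90989
19989185/830229
43213063549/1794807469
1815930329839/75422685908
1310322881339095/54422831918924

APPEND 24: p_0 = 24·1 + 0 = 24, q_0 = 24·0 + 1 = 1 → 24/1
APPEND 13: p_1 = 13·24 + 1 = 313, q_1 = 13·1 + 0 = 13 → 313/13
APPEND 28: p_2 = 28·313 + 24 = 8788, q_2 = 28·13 + 1 = 365 → 8788/365
APPEND 31: p_3 = 31·8788 + 313 = 272741, q_3 = 31·365 + 13 = 11328 → 272741/11328
APPEND 8: p_4 = 8·272741 + 8788 = 2190716, q_4 = 8·11328 + 365 = 90989 → 2190716/90989
APPEND 9: p_5 = 9·2190716 + 272741 = 19989185, q_5 = 9·90989 + 11328 = 830229 → 19989185/830229
APPEND 49: p_6 = 49·19989185 + 2190716 = 981660781, q_6 = 49·830229 + 90989 = 40772210 → 981660781/40772210
APPEND 44: p_7 = 44·981660781 + 19989185 = 43213063549, q_7 = 44·40772210 + 830229 = 1794807469 → 43213063549/1794807469
APPEND 42: p_8 = 42·43213063549 + 981660781 = 1815930329839, q_8 = 42·1794807469 + 40772210 = 75422685908 → 1815930329839/75422685908
APPEND 30: p_9 = 30·1815930329839 + 43213063549 = 54521122958719, q_9 = 30·75422685908 + 1794807469 = 2264475384709 → 54521122958719/2264475384709
APPEND 23: p_10 = 23·54521122958719 + 1815930329839 = 1255801758380376, q_10 = 23·2264475384709 + 75422685908 = 52158356534215 → 1255801758380376/52158356534215
APPEND 1: p_11 = 1·1255801758380376 + 54521122958719 = 1310322881339095, q_11 = 1·52158356534215 + 2264475384709 = 54422831918924 → 1310322881339095/54422831918924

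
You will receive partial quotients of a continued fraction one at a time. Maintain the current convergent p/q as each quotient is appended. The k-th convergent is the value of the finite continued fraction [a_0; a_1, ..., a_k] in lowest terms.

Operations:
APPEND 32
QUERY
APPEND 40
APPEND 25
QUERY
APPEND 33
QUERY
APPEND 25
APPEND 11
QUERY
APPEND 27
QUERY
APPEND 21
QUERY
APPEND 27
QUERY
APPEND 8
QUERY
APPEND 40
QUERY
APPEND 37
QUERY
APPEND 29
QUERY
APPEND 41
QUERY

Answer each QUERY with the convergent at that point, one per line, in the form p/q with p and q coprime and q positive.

APPEND 32: p_0 = 32·1 + 0 = 32, q_0 = 32·0 + 1 = 1 → 32/1
APPEND 40: p_1 = 40·32 + 1 = 1281, q_1 = 40·1 + 0 = 40 → 1281/40
APPEND 25: p_2 = 25·1281 + 32 = 32057, q_2 = 25·40 + 1 = 1001 → 32057/1001
APPEND 33: p_3 = 33·32057 + 1281 = 1059162, q_3 = 33·1001 + 40 = 33073 → 1059162/33073
APPEND 25: p_4 = 25·1059162 + 32057 = 26511107, q_4 = 25·33073 + 1001 = 827826 → 26511107/827826
APPEND 11: p_5 = 11·26511107 + 1059162 = 292681339, q_5 = 11·827826 + 33073 = 9139159 → 292681339/9139159
APPEND 27: p_6 = 27·292681339 + 26511107 = 7928907260, q_6 = 27·9139159 + 827826 = 247585119 → 7928907260/247585119
APPEND 21: p_7 = 21·7928907260 + 292681339 = 166799733799, q_7 = 21·247585119 + 9139159 = 5208426658 → 166799733799/5208426658
APPEND 27: p_8 = 27·166799733799 + 7928907260 = 4511521719833, q_8 = 27·5208426658 + 247585119 = 140875104885 → 4511521719833/140875104885
APPEND 8: p_9 = 8·4511521719833 + 166799733799 = 36258973492463, q_9 = 8·140875104885 + 5208426658 = 1132209265738 → 36258973492463/1132209265738
APPEND 40: p_10 = 40·36258973492463 + 4511521719833 = 1454870461418353, q_10 = 40·1132209265738 + 140875104885 = 45429245734405 → 1454870461418353/45429245734405
APPEND 37: p_11 = 37·1454870461418353 + 36258973492463 = 53866466045971524, q_11 = 37·45429245734405 + 1132209265738 = 1682014301438723 → 53866466045971524/1682014301438723
APPEND 29: p_12 = 29·53866466045971524 + 1454870461418353 = 1563582385794592549, q_12 = 29·1682014301438723 + 45429245734405 = 48823843987457372 → 1563582385794592549/48823843987457372
APPEND 41: p_13 = 41·1563582385794592549 + 53866466045971524 = 64160744283624266033, q_13 = 41·48823843987457372 + 1682014301438723 = 2003459617787190975 → 64160744283624266033/2003459617787190975

32/1
32057/1001
1059162/33073
292681339/9139159
7928907260/247585119
166799733799/5208426658
4511521719833/140875104885
36258973492463/1132209265738
1454870461418353/45429245734405
53866466045971524/1682014301438723
1563582385794592549/48823843987457372
64160744283624266033/2003459617787190975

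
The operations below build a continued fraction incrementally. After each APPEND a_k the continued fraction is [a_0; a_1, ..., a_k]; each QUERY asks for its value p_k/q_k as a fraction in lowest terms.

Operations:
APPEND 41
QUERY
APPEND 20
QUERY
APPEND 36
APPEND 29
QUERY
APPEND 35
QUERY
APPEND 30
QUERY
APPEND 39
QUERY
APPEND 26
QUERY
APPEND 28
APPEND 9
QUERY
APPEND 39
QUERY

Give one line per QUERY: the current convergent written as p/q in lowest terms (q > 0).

APPEND 41: p_0 = 41·1 + 0 = 41, q_0 = 41·0 + 1 = 1 → 41/1
APPEND 20: p_1 = 20·41 + 1 = 821, q_1 = 20·1 + 0 = 20 → 821/20
APPEND 36: p_2 = 36·821 + 41 = 29597, q_2 = 36·20 + 1 = 721 → 29597/721
APPEND 29: p_3 = 29·29597 + 821 = 859134, q_3 = 29·721 + 20 = 20929 → 859134/20929
APPEND 35: p_4 = 35·859134 + 29597 = 30099287, q_4 = 35·20929 + 721 = 733236 → 30099287/733236
APPEND 30: p_5 = 30·30099287 + 859134 = 903837744, q_5 = 30·733236 + 20929 = 22018009 → 903837744/22018009
APPEND 39: p_6 = 39·903837744 + 30099287 = 35279771303, q_6 = 39·22018009 + 733236 = 859435587 → 35279771303/859435587
APPEND 26: p_7 = 26·35279771303 + 903837744 = 918177891622, q_7 = 26·859435587 + 22018009 = 22367343271 → 918177891622/22367343271
APPEND 28: p_8 = 28·918177891622 + 35279771303 = 25744260736719, q_8 = 28·22367343271 + 859435587 = 627145047175 → 25744260736719/627145047175
APPEND 9: p_9 = 9·25744260736719 + 918177891622 = 232616524522093, q_9 = 9·627145047175 + 22367343271 = 5666672767846 → 232616524522093/5666672767846
APPEND 39: p_10 = 39·232616524522093 + 25744260736719 = 9097788717098346, q_10 = 39·5666672767846 + 627145047175 = 221627382993169 → 9097788717098346/221627382993169

41/1
821/20
859134/20929
30099287/733236
903837744/22018009
35279771303/859435587
918177891622/22367343271
232616524522093/5666672767846
9097788717098346/221627382993169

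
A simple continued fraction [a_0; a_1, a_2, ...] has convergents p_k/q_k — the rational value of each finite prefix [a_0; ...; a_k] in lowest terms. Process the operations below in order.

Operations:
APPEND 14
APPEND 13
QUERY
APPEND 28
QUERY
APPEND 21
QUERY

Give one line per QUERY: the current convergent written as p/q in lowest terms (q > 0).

183/13
5138/365
108081/7678

APPEND 14: p_0 = 14·1 + 0 = 14, q_0 = 14·0 + 1 = 1 → 14/1
APPEND 13: p_1 = 13·14 + 1 = 183, q_1 = 13·1 + 0 = 13 → 183/13
APPEND 28: p_2 = 28·183 + 14 = 5138, q_2 = 28·13 + 1 = 365 → 5138/365
APPEND 21: p_3 = 21·5138 + 183 = 108081, q_3 = 21·365 + 13 = 7678 → 108081/7678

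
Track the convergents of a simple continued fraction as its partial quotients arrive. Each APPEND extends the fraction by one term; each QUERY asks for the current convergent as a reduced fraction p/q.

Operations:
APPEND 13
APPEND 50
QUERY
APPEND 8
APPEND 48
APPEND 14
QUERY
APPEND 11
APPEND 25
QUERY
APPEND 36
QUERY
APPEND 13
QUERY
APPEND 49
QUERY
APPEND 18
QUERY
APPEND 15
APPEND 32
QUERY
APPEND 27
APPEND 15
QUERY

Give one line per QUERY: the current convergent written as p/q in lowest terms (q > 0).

651/50
3522847/270573
978587247/75160598
35268143468/2708777129
459464452331/35289263275
22549026307687/1731882677604
406341937990697/31209177460147
196172041015371241/15067034604014035
79737613823683245976/6124264092398395345

APPEND 13: p_0 = 13·1 + 0 = 13, q_0 = 13·0 + 1 = 1 → 13/1
APPEND 50: p_1 = 50·13 + 1 = 651, q_1 = 50·1 + 0 = 50 → 651/50
APPEND 8: p_2 = 8·651 + 13 = 5221, q_2 = 8·50 + 1 = 401 → 5221/401
APPEND 48: p_3 = 48·5221 + 651 = 251259, q_3 = 48·401 + 50 = 19298 → 251259/19298
APPEND 14: p_4 = 14·251259 + 5221 = 3522847, q_4 = 14·19298 + 401 = 270573 → 3522847/270573
APPEND 11: p_5 = 11·3522847 + 251259 = 39002576, q_5 = 11·270573 + 19298 = 2995601 → 39002576/2995601
APPEND 25: p_6 = 25·39002576 + 3522847 = 978587247, q_6 = 25·2995601 + 270573 = 75160598 → 978587247/75160598
APPEND 36: p_7 = 36·978587247 + 39002576 = 35268143468, q_7 = 36·75160598 + 2995601 = 2708777129 → 35268143468/2708777129
APPEND 13: p_8 = 13·35268143468 + 978587247 = 459464452331, q_8 = 13·2708777129 + 75160598 = 35289263275 → 459464452331/35289263275
APPEND 49: p_9 = 49·459464452331 + 35268143468 = 22549026307687, q_9 = 49·35289263275 + 2708777129 = 1731882677604 → 22549026307687/1731882677604
APPEND 18: p_10 = 18·22549026307687 + 459464452331 = 406341937990697, q_10 = 18·1731882677604 + 35289263275 = 31209177460147 → 406341937990697/31209177460147
APPEND 15: p_11 = 15·406341937990697 + 22549026307687 = 6117678096168142, q_11 = 15·31209177460147 + 1731882677604 = 469869544579809 → 6117678096168142/469869544579809
APPEND 32: p_12 = 32·6117678096168142 + 406341937990697 = 196172041015371241, q_12 = 32·469869544579809 + 31209177460147 = 15067034604014035 → 196172041015371241/15067034604014035
APPEND 27: p_13 = 27·196172041015371241 + 6117678096168142 = 5302762785511191649, q_13 = 27·15067034604014035 + 469869544579809 = 407279803852958754 → 5302762785511191649/407279803852958754
APPEND 15: p_14 = 15·5302762785511191649 + 196172041015371241 = 79737613823683245976, q_14 = 15·407279803852958754 + 15067034604014035 = 6124264092398395345 → 79737613823683245976/6124264092398395345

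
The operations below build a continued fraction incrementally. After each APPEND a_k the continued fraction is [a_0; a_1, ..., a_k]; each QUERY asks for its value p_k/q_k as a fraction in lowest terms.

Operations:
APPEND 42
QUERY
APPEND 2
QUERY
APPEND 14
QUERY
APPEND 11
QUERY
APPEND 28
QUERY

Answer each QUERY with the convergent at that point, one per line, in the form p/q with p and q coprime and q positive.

APPEND 42: p_0 = 42·1 + 0 = 42, q_0 = 42·0 + 1 = 1 → 42/1
APPEND 2: p_1 = 2·42 + 1 = 85, q_1 = 2·1 + 0 = 2 → 85/2
APPEND 14: p_2 = 14·85 + 42 = 1232, q_2 = 14·2 + 1 = 29 → 1232/29
APPEND 11: p_3 = 11·1232 + 85 = 13637, q_3 = 11·29 + 2 = 321 → 13637/321
APPEND 28: p_4 = 28·13637 + 1232 = 383068, q_4 = 28·321 + 29 = 9017 → 383068/9017

42/1
85/2
1232/29
13637/321
383068/9017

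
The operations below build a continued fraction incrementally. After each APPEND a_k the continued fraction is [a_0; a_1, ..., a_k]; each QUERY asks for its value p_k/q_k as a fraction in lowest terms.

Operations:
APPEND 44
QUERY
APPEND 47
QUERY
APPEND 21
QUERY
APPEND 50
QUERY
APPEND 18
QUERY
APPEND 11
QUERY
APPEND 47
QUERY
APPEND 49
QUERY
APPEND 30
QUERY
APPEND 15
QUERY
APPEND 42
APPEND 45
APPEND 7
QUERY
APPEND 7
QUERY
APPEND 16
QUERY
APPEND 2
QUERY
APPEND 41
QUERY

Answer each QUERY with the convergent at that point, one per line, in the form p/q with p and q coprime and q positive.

APPEND 44: p_0 = 44·1 + 0 = 44, q_0 = 44·0 + 1 = 1 → 44/1
APPEND 47: p_1 = 47·44 + 1 = 2069, q_1 = 47·1 + 0 = 47 → 2069/47
APPEND 21: p_2 = 21·2069 + 44 = 43493, q_2 = 21·47 + 1 = 988 → 43493/988
APPEND 50: p_3 = 50·43493 + 2069 = 2176719, q_3 = 50·988 + 47 = 49447 → 2176719/49447
APPEND 18: p_4 = 18·2176719 + 43493 = 39224435, q_4 = 18·49447 + 988 = 891034 → 39224435/891034
APPEND 11: p_5 = 11·39224435 + 2176719 = 433645504, q_5 = 11·891034 + 49447 = 9850821 → 433645504/9850821
APPEND 47: p_6 = 47·433645504 + 39224435 = 20420563123, q_6 = 47·9850821 + 891034 = 463879621 → 20420563123/463879621
APPEND 49: p_7 = 49·20420563123 + 433645504 = 1001041238531, q_7 = 49·463879621 + 9850821 = 22739952250 → 1001041238531/22739952250
APPEND 30: p_8 = 30·1001041238531 + 20420563123 = 30051657719053, q_8 = 30·22739952250 + 463879621 = 682662447121 → 30051657719053/682662447121
APPEND 15: p_9 = 15·30051657719053 + 1001041238531 = 451775907024326, q_9 = 15·682662447121 + 22739952250 = 10262676659065 → 451775907024326/10262676659065
APPEND 42: p_10 = 42·451775907024326 + 30051657719053 = 19004639752740745, q_10 = 42·10262676659065 + 682662447121 = 431715082127851 → 19004639752740745/431715082127851
APPEND 45: p_11 = 45·19004639752740745 + 451775907024326 = 855660564780357851, q_11 = 45·431715082127851 + 10262676659065 = 19437441372412360 → 855660564780357851/19437441372412360
APPEND 7: p_12 = 7·855660564780357851 + 19004639752740745 = 6008628593215245702, q_12 = 7·19437441372412360 + 431715082127851 = 136493804689014371 → 6008628593215245702/136493804689014371
APPEND 7: p_13 = 7·6008628593215245702 + 855660564780357851 = 42916060717287077765, q_13 = 7·136493804689014371 + 19437441372412360 = 974894074195512957 → 42916060717287077765/974894074195512957
APPEND 16: p_14 = 16·42916060717287077765 + 6008628593215245702 = 692665600069808489942, q_14 = 16·974894074195512957 + 136493804689014371 = 15734798991817221683 → 692665600069808489942/15734798991817221683
APPEND 2: p_15 = 2·692665600069808489942 + 42916060717287077765 = 1428247260856904057649, q_15 = 2·15734798991817221683 + 974894074195512957 = 32444492057829956323 → 1428247260856904057649/32444492057829956323
APPEND 41: p_16 = 41·1428247260856904057649 + 692665600069808489942 = 59250803295202874853551, q_16 = 41·32444492057829956323 + 15734798991817221683 = 1345958973362845430926 → 59250803295202874853551/1345958973362845430926

44/1
2069/47
43493/988
2176719/49447
39224435/891034
433645504/9850821
20420563123/463879621
1001041238531/22739952250
30051657719053/682662447121
451775907024326/10262676659065
6008628593215245702/136493804689014371
42916060717287077765/974894074195512957
692665600069808489942/15734798991817221683
1428247260856904057649/32444492057829956323
59250803295202874853551/1345958973362845430926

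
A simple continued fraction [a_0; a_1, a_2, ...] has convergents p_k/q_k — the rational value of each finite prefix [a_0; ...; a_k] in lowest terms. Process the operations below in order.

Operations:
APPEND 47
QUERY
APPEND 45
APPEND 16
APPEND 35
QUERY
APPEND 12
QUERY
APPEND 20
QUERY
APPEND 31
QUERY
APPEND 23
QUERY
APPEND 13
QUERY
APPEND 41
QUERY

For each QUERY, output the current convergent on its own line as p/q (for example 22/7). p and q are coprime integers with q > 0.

APPEND 47: p_0 = 47·1 + 0 = 47, q_0 = 47·0 + 1 = 1 → 47/1
APPEND 45: p_1 = 45·47 + 1 = 2116, q_1 = 45·1 + 0 = 45 → 2116/45
APPEND 16: p_2 = 16·2116 + 47 = 33903, q_2 = 16·45 + 1 = 721 → 33903/721
APPEND 35: p_3 = 35·33903 + 2116 = 1188721, q_3 = 35·721 + 45 = 25280 → 1188721/25280
APPEND 12: p_4 = 12·1188721 + 33903 = 14298555, q_4 = 12·25280 + 721 = 304081 → 14298555/304081
APPEND 20: p_5 = 20·14298555 + 1188721 = 287159821, q_5 = 20·304081 + 25280 = 6106900 → 287159821/6106900
APPEND 31: p_6 = 31·287159821 + 14298555 = 8916253006, q_6 = 31·6106900 + 304081 = 189617981 → 8916253006/189617981
APPEND 23: p_7 = 23·8916253006 + 287159821 = 205360978959, q_7 = 23·189617981 + 6106900 = 4367320463 → 205360978959/4367320463
APPEND 13: p_8 = 13·205360978959 + 8916253006 = 2678608979473, q_8 = 13·4367320463 + 189617981 = 56964784000 → 2678608979473/56964784000
APPEND 41: p_9 = 41·2678608979473 + 205360978959 = 110028329137352, q_9 = 41·56964784000 + 4367320463 = 2339923464463 → 110028329137352/2339923464463

47/1
1188721/25280
14298555/304081
287159821/6106900
8916253006/189617981
205360978959/4367320463
2678608979473/56964784000
110028329137352/2339923464463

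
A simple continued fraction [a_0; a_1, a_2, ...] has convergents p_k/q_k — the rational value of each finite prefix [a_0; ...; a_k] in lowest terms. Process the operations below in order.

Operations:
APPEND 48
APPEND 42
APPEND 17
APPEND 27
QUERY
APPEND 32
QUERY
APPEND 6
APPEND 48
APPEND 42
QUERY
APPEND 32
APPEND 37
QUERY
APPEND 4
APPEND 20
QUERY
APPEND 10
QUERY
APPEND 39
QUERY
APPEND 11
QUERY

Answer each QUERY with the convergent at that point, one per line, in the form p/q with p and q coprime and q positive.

APPEND 48: p_0 = 48·1 + 0 = 48, q_0 = 48·0 + 1 = 1 → 48/1
APPEND 42: p_1 = 42·48 + 1 = 2017, q_1 = 42·1 + 0 = 42 → 2017/42
APPEND 17: p_2 = 17·2017 + 48 = 34337, q_2 = 17·42 + 1 = 715 → 34337/715
APPEND 27: p_3 = 27·34337 + 2017 = 929116, q_3 = 27·715 + 42 = 19347 → 929116/19347
APPEND 32: p_4 = 32·929116 + 34337 = 29766049, q_4 = 32·19347 + 715 = 619819 → 29766049/619819
APPEND 6: p_5 = 6·29766049 + 929116 = 179525410, q_5 = 6·619819 + 19347 = 3738261 → 179525410/3738261
APPEND 48: p_6 = 48·179525410 + 29766049 = 8646985729, q_6 = 48·3738261 + 619819 = 180056347 → 8646985729/180056347
APPEND 42: p_7 = 42·8646985729 + 179525410 = 363352926028, q_7 = 42·180056347 + 3738261 = 7566104835 → 363352926028/7566104835
APPEND 32: p_8 = 32·363352926028 + 8646985729 = 11635940618625, q_8 = 32·7566104835 + 180056347 = 242295411067 → 11635940618625/242295411067
APPEND 37: p_9 = 37·11635940618625 + 363352926028 = 430893155815153, q_9 = 37·242295411067 + 7566104835 = 8972496314314 → 430893155815153/8972496314314
APPEND 4: p_10 = 4·430893155815153 + 11635940618625 = 1735208563879237, q_10 = 4·8972496314314 + 242295411067 = 36132280668323 → 1735208563879237/36132280668323
APPEND 20: p_11 = 20·1735208563879237 + 430893155815153 = 35135064433399893, q_11 = 20·36132280668323 + 8972496314314 = 731618109680774 → 35135064433399893/731618109680774
APPEND 10: p_12 = 10·35135064433399893 + 1735208563879237 = 353085852897878167, q_12 = 10·731618109680774 + 36132280668323 = 7352313377476063 → 353085852897878167/7352313377476063
APPEND 39: p_13 = 39·353085852897878167 + 35135064433399893 = 13805483327450648406, q_13 = 39·7352313377476063 + 731618109680774 = 287471839831247231 → 13805483327450648406/287471839831247231
APPEND 11: p_14 = 11·13805483327450648406 + 353085852897878167 = 152213402454855010633, q_14 = 11·287471839831247231 + 7352313377476063 = 3169542551521195604 → 152213402454855010633/3169542551521195604

929116/19347
29766049/619819
363352926028/7566104835
430893155815153/8972496314314
35135064433399893/731618109680774
353085852897878167/7352313377476063
13805483327450648406/287471839831247231
152213402454855010633/3169542551521195604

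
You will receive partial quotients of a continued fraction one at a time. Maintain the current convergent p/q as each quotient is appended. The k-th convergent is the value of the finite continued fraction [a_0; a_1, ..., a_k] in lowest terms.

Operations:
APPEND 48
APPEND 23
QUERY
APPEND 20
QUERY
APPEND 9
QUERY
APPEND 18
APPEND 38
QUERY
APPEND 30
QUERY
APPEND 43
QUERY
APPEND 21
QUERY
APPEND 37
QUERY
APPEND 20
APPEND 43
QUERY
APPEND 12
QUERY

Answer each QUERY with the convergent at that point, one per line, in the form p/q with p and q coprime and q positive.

1105/23
22148/461
200437/4172
138140969/2875338
4147859084/86335697
178496081581/3715310309
3752565572285/78107852186
139023422256126/2893705841191
119860526882132741/2494839366909449
1441110543596287697/29996024627589394

APPEND 48: p_0 = 48·1 + 0 = 48, q_0 = 48·0 + 1 = 1 → 48/1
APPEND 23: p_1 = 23·48 + 1 = 1105, q_1 = 23·1 + 0 = 23 → 1105/23
APPEND 20: p_2 = 20·1105 + 48 = 22148, q_2 = 20·23 + 1 = 461 → 22148/461
APPEND 9: p_3 = 9·22148 + 1105 = 200437, q_3 = 9·461 + 23 = 4172 → 200437/4172
APPEND 18: p_4 = 18·200437 + 22148 = 3630014, q_4 = 18·4172 + 461 = 75557 → 3630014/75557
APPEND 38: p_5 = 38·3630014 + 200437 = 138140969, q_5 = 38·75557 + 4172 = 2875338 → 138140969/2875338
APPEND 30: p_6 = 30·138140969 + 3630014 = 4147859084, q_6 = 30·2875338 + 75557 = 86335697 → 4147859084/86335697
APPEND 43: p_7 = 43·4147859084 + 138140969 = 178496081581, q_7 = 43·86335697 + 2875338 = 3715310309 → 178496081581/3715310309
APPEND 21: p_8 = 21·178496081581 + 4147859084 = 3752565572285, q_8 = 21·3715310309 + 86335697 = 78107852186 → 3752565572285/78107852186
APPEND 37: p_9 = 37·3752565572285 + 178496081581 = 139023422256126, q_9 = 37·78107852186 + 3715310309 = 2893705841191 → 139023422256126/2893705841191
APPEND 20: p_10 = 20·139023422256126 + 3752565572285 = 2784221010694805, q_10 = 20·2893705841191 + 78107852186 = 57952224676006 → 2784221010694805/57952224676006
APPEND 43: p_11 = 43·2784221010694805 + 139023422256126 = 119860526882132741, q_11 = 43·57952224676006 + 2893705841191 = 2494839366909449 → 119860526882132741/2494839366909449
APPEND 12: p_12 = 12·119860526882132741 + 2784221010694805 = 1441110543596287697, q_12 = 12·2494839366909449 + 57952224676006 = 29996024627589394 → 1441110543596287697/29996024627589394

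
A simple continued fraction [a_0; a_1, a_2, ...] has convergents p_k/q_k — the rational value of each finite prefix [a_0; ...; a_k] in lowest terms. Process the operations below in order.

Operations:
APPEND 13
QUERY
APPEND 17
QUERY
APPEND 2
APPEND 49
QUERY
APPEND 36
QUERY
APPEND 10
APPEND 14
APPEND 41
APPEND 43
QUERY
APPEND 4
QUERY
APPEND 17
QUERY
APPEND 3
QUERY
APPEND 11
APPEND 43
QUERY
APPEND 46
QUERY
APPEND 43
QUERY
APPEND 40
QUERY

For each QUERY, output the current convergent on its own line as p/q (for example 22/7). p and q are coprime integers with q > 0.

13/1
222/17
22615/1732
814597/62387
203519573423/15586818546
818808628544/62709553201
14123266258671/1081649222963
43188607404557/3307657222090
21078700358882871/1614340439858069
970109414456320864/74297126112137127
41735783521980680023/3196390763261754530
1670401450293683521784/127929927656582318327

APPEND 13: p_0 = 13·1 + 0 = 13, q_0 = 13·0 + 1 = 1 → 13/1
APPEND 17: p_1 = 17·13 + 1 = 222, q_1 = 17·1 + 0 = 17 → 222/17
APPEND 2: p_2 = 2·222 + 13 = 457, q_2 = 2·17 + 1 = 35 → 457/35
APPEND 49: p_3 = 49·457 + 222 = 22615, q_3 = 49·35 + 17 = 1732 → 22615/1732
APPEND 36: p_4 = 36·22615 + 457 = 814597, q_4 = 36·1732 + 35 = 62387 → 814597/62387
APPEND 10: p_5 = 10·814597 + 22615 = 8168585, q_5 = 10·62387 + 1732 = 625602 → 8168585/625602
APPEND 14: p_6 = 14·8168585 + 814597 = 115174787, q_6 = 14·625602 + 62387 = 8820815 → 115174787/8820815
APPEND 41: p_7 = 41·115174787 + 8168585 = 4730334852, q_7 = 41·8820815 + 625602 = 362279017 → 4730334852/362279017
APPEND 43: p_8 = 43·4730334852 + 115174787 = 203519573423, q_8 = 43·362279017 + 8820815 = 15586818546 → 203519573423/15586818546
APPEND 4: p_9 = 4·203519573423 + 4730334852 = 818808628544, q_9 = 4·15586818546 + 362279017 = 62709553201 → 818808628544/62709553201
APPEND 17: p_10 = 17·818808628544 + 203519573423 = 14123266258671, q_10 = 17·62709553201 + 15586818546 = 1081649222963 → 14123266258671/1081649222963
APPEND 3: p_11 = 3·14123266258671 + 818808628544 = 43188607404557, q_11 = 3·1081649222963 + 62709553201 = 3307657222090 → 43188607404557/3307657222090
APPEND 11: p_12 = 11·43188607404557 + 14123266258671 = 489197947708798, q_12 = 11·3307657222090 + 1081649222963 = 37465878665953 → 489197947708798/37465878665953
APPEND 43: p_13 = 43·489197947708798 + 43188607404557 = 21078700358882871, q_13 = 43·37465878665953 + 3307657222090 = 1614340439858069 → 21078700358882871/1614340439858069
APPEND 46: p_14 = 46·21078700358882871 + 489197947708798 = 970109414456320864, q_14 = 46·1614340439858069 + 37465878665953 = 74297126112137127 → 970109414456320864/74297126112137127
APPEND 43: p_15 = 43·970109414456320864 + 21078700358882871 = 41735783521980680023, q_15 = 43·74297126112137127 + 1614340439858069 = 3196390763261754530 → 41735783521980680023/3196390763261754530
APPEND 40: p_16 = 40·41735783521980680023 + 970109414456320864 = 1670401450293683521784, q_16 = 40·3196390763261754530 + 74297126112137127 = 127929927656582318327 → 1670401450293683521784/127929927656582318327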